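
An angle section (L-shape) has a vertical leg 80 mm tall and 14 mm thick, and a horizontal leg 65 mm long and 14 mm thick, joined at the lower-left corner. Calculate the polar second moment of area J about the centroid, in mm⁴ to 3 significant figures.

Decompose the section into non-overlapping parts with the origin at the bottom-left of its bounding rectangle.
Vertical leg: 14 × 80, A = 1 120 mm², y = 40 mm, Ī = 597 333 mm⁴.
Horizontal leg (remainder): 51 × 14, A = 714 mm², y = 7 mm, Ī = 11 662 mm⁴.
Centroid: ȳ = ΣA·y / ΣA = 27.153 mm.
Transfer each piece to the centroidal x-axis using Ī + A·d² with d = y − 27.153:
  vertical leg: d = 12.847 mm → contributes +782 194 mm⁴
  horizontal leg (remainder): d = -20.153 mm → contributes +301 639 mm⁴
Total I = 1 083 833 mm⁴.
For the y-axis: x̄ = 19.653 mm.
Repeating about the centroidal y-axis gives I_y = 633 610 mm⁴.
Polar second moment: J = I_x + I_y = 1 717 443 mm⁴.

J ≈ 1.72 × 10⁶ mm⁴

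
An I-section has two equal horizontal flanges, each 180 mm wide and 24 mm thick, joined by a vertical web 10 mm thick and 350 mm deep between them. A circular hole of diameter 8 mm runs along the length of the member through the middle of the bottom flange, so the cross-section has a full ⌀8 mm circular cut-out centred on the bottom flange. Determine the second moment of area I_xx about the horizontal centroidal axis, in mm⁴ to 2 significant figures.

Decompose the section into non-overlapping parts with the origin at the bottom-left of its bounding rectangle.
Bottom flange: 180 × 24, A = 4 320 mm², y = 12 mm, Ī = 207 360 mm⁴.
Web: 10 × 350, A = 3 500 mm², y = 199 mm, Ī = 35 729 167 mm⁴.
Top flange: 180 × 24, A = 4 320 mm², y = 386 mm, Ī = 207 360 mm⁴.
Hole (subtracted): ⌀8, A = 50.27 mm², y = 12 mm, Ī = 201.1 mm⁴.
Centroid: ȳ = ΣA·y / ΣA = 199.8 mm.
Transfer each piece to the horizontal centroidal axis using Ī + A·d² with d = y − 199.8:
  bottom flange: d = -187.8 mm → contributes +152 532 226 mm⁴
  web: d = -0.7775 mm → contributes +35 731 282 mm⁴
  top flange: d = 186.2 mm → contributes +150 019 877 mm⁴
  hole: d = -187.8 mm → contributes −1 772 581 mm⁴
Total I = 336 510 804 mm⁴.

I_xx ≈ 3.4 × 10⁸ mm⁴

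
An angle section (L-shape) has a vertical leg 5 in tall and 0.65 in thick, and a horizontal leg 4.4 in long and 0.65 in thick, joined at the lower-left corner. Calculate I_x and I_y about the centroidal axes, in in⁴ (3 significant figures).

Decompose the section into non-overlapping parts with the origin at the bottom-left of its bounding rectangle.
Vertical leg: 0.65 × 5, A = 3.25 in², y = 2.5 in, Ī = 6.7708 in⁴.
Horizontal leg (remainder): 3.75 × 0.65, A = 2.4375 in², y = 0.325 in, Ī = 0.08582 in⁴.
Centroid: ȳ = ΣA·y / ΣA = 1.5679 in.
Transfer each piece to the centroidal x-axis using Ī + A·d² with d = y − 1.5679:
  vertical leg: d = 0.93214 in → contributes +9.5947 in⁴
  horizontal leg (remainder): d = -1.2429 in → contributes +3.851 in⁴
Total I = 13.446 in⁴.
For the y-axis: x̄ = 1.2679 in.
Repeating about the centroidal y-axis gives I_y = 9.7123 in⁴.

I_x ≈ 13.4 in⁴, I_y ≈ 9.71 in⁴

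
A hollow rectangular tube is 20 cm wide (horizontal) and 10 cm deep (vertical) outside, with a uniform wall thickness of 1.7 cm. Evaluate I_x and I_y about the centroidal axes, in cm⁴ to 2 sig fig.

I_x ≈ 1300 cm⁴, I_y ≈ 4200 cm⁴

Break the section into simple shapes (no overlaps), measuring from the bottom-left corner of the bounding box.
Outer rectangle: 20 × 10, A = 200 cm², y = 5 cm, Ī = 1 667 cm⁴.
Inner void (subtracted): 16.6 × 6.6, A = 109.6 cm², y = 5 cm, Ī = 397.7 cm⁴.
By symmetry the centroid is at mid-height, ȳ = 5 cm.
All pieces are centred on the centroidal x-axis, so I = ΣĪ (holes subtracted) = 1 269 cm⁴.
Repeating about the centroidal y-axis gives I_y = 4 151 cm⁴.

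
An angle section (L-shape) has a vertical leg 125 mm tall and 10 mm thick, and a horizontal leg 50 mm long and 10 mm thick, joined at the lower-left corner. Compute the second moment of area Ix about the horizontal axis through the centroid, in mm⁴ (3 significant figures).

Ix ≈ 2.63 × 10⁶ mm⁴

Split into non-overlapping primitives; take the origin at the lower-left of the bounding box.
Vertical leg: 10 × 125, A = 1 250 mm², y = 62.5 mm, Ī = 1 627 604 mm⁴.
Horizontal leg (remainder): 40 × 10, A = 400 mm², y = 5 mm, Ī = 3333.3 mm⁴.
Centroid: ȳ = ΣA·y / ΣA = 48.561 mm.
Transfer each piece to the horizontal axis through the centroid using Ī + A·d² with d = y − 48.561:
  vertical leg: d = 13.939 mm → contributes +1 870 488 mm⁴
  horizontal leg (remainder): d = -43.561 mm → contributes +762 344 mm⁴
Total I = 2 632 831 mm⁴.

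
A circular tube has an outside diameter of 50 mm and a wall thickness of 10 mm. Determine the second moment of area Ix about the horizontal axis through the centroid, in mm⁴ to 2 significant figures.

Decompose the section into non-overlapping parts with the origin at the bottom-left of its bounding rectangle.
Outer circle: ⌀50, A = 1 963 mm², y = 25 mm, Ī = 306 796 mm⁴.
Bore (subtracted): ⌀30, A = 706.9 mm², y = 25 mm, Ī = 39 761 mm⁴.
By symmetry the centroid is at mid-height, ȳ = 25 mm.
All pieces are centred on the horizontal axis through the centroid, so I = ΣĪ (holes subtracted) = 267 035 mm⁴.

Ix ≈ 2.7 × 10⁵ mm⁴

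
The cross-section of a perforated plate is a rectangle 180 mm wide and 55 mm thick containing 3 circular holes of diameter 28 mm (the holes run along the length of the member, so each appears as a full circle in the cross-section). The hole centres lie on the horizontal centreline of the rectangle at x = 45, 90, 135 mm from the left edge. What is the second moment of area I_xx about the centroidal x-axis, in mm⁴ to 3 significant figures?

I_xx ≈ 2.41 × 10⁶ mm⁴

Decompose the section into non-overlapping parts with the origin at the bottom-left of its bounding rectangle.
Plate: 180 × 55, A = 9 900 mm², y = 27.5 mm, Ī = 2 495 625 mm⁴.
Hole 1 (subtracted): ⌀28, A = 615.75 mm², y = 27.5 mm, Ī = 30 172 mm⁴.
Hole 2 (subtracted): ⌀28, A = 615.75 mm², y = 27.5 mm, Ī = 30 172 mm⁴.
Hole 3 (subtracted): ⌀28, A = 615.75 mm², y = 27.5 mm, Ī = 30 172 mm⁴.
By symmetry the centroid is at mid-height, ȳ = 27.5 mm.
All pieces are centred on the centroidal x-axis, so I = ΣĪ (holes subtracted) = 2 405 109 mm⁴.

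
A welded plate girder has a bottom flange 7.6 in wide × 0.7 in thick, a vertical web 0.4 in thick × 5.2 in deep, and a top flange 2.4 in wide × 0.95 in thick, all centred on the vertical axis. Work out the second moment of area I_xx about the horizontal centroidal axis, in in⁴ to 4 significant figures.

Split into non-overlapping primitives; take the origin at the lower-left of the bounding box.
Bottom plate: 7.6 × 0.7, A = 5.32 in², y = 0.35 in, Ī = 0.217233 in⁴.
Web plate: 0.4 × 5.2, A = 2.08 in², y = 3.3 in, Ī = 4.68693 in⁴.
Top plate: 2.4 × 0.95, A = 2.28 in², y = 6.375 in, Ī = 0.171475 in⁴.
Centroid: ȳ = ΣA·y / ΣA = 2.403 in.
Transfer each piece to the horizontal centroidal axis using Ī + A·d² with d = y − 2.403:
  bottom plate: d = -2.053 in → contributes +22.6399 in⁴
  web plate: d = 0.897004 in → contributes +6.36054 in⁴
  top plate: d = 3.972 in → contributes +36.1426 in⁴
Total I = 65.1431 in⁴.

I_xx ≈ 65.14 in⁴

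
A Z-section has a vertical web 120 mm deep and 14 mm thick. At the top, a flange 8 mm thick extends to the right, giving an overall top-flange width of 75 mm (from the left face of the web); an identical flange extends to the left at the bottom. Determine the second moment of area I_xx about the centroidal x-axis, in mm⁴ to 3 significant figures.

I_xx ≈ 5.08 × 10⁶ mm⁴

Split into non-overlapping primitives; take the origin at the lower-left of the bounding box.
Web: 14 × 120, A = 1 680 mm², y = 60 mm, Ī = 2 016 000 mm⁴.
Top flange (beyond web): 61 × 8, A = 488 mm², y = 116 mm, Ī = 2602.7 mm⁴.
Bottom flange (beyond web): 61 × 8, A = 488 mm², y = 4 mm, Ī = 2602.7 mm⁴.
Centroid: ȳ = ΣA·y / ΣA = 60 mm.
Transfer each piece to the centroidal x-axis using Ī + A·d² with d = y − 60:
  web: d = 0 mm → contributes +2 016 000 mm⁴
  top flange (beyond web): d = 56 mm → contributes +1 532 971 mm⁴
  bottom flange (beyond web): d = -56 mm → contributes +1 532 971 mm⁴
Total I = 5 081 941 mm⁴.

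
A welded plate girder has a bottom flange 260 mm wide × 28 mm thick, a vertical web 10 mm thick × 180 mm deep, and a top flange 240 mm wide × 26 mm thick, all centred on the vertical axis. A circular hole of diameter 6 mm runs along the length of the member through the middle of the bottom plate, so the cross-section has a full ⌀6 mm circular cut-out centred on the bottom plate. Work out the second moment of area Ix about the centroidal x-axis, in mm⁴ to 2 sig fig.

Ix ≈ 1.5 × 10⁸ mm⁴

Treat the section as a set of non-overlapping primitives; coordinates are from the bounding-box lower-left.
Bottom plate: 260 × 28, A = 7 280 mm², y = 14 mm, Ī = 475 627 mm⁴.
Web plate: 10 × 180, A = 1 800 mm², y = 118 mm, Ī = 4 860 000 mm⁴.
Top plate: 240 × 26, A = 6 240 mm², y = 221 mm, Ī = 351 520 mm⁴.
Hole (subtracted): ⌀6, A = 28.27 mm², y = 14 mm, Ī = 63.62 mm⁴.
Centroid: ȳ = ΣA·y / ΣA = 110.7 mm.
Transfer each piece to the centroidal x-axis using Ī + A·d² with d = y − 110.7:
  bottom plate: d = -96.71 mm → contributes +68 565 771 mm⁴
  web plate: d = 7.289 mm → contributes +4 955 630 mm⁴
  top plate: d = 110.3 mm → contributes +76 252 608 mm⁴
  hole: d = -96.71 mm → contributes −264 515 mm⁴
Total I = 149 509 494 mm⁴.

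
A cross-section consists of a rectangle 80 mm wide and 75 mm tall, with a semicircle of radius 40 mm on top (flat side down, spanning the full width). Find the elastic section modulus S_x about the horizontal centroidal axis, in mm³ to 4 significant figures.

Split into non-overlapping primitives; take the origin at the lower-left of the bounding box.
Rectangular body: 80 × 75, A = 6 000 mm², y = 37.5 mm, Ī = 2 812 500 mm⁴.
Semicircular cap: semicircle r = 40, A = 2513.27 mm², y = 91.9765 mm, Ī = 280 978 mm⁴.
Centroid: ȳ = ΣA·y / ΣA = 53.5825 mm.
Transfer each piece to the horizontal centroidal axis using Ī + A·d² with d = y − 53.5825:
  rectangular body: d = -16.0825 mm → contributes +4 364 374 mm⁴
  semicircular cap: d = 38.3941 mm → contributes +3 985 805 mm⁴
Total I = 8 350 179 mm⁴.
Extreme fibre distance c = 61.4175 mm; S = I/c = 135 958 mm³.

S_x ≈ 1.360 × 10⁵ mm³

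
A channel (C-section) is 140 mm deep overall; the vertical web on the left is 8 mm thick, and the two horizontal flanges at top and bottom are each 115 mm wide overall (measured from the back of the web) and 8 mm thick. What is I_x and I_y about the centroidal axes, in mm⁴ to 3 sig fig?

I_x ≈ 9.30 × 10⁶ mm⁴, I_y ≈ 3.88 × 10⁶ mm⁴

Decompose the section into non-overlapping parts with the origin at the bottom-left of its bounding rectangle.
Web: 8 × 140, A = 1 120 mm², y = 70 mm, Ī = 1 829 333 mm⁴.
Top flange (beyond web): 107 × 8, A = 856 mm², y = 136 mm, Ī = 4565.3 mm⁴.
Bottom flange (beyond web): 107 × 8, A = 856 mm², y = 4 mm, Ī = 4565.3 mm⁴.
By symmetry the centroid is at mid-height, ȳ = 70 mm.
Transfer each piece to the centroidal x-axis using Ī + A·d² with d = y − 70:
  web: d = 0 mm → contributes +1 829 333 mm⁴
  top flange (beyond web): d = 66 mm → contributes +3 733 301 mm⁴
  bottom flange (beyond web): d = -66 mm → contributes +3 733 301 mm⁴
Total I = 9 295 936 mm⁴.
For the y-axis: x̄ = 38.76 mm.
Repeating about the centroidal y-axis gives I_y = 3 877 901 mm⁴.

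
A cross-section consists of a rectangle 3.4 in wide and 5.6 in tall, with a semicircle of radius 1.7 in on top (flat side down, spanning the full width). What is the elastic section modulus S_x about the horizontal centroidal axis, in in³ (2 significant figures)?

S_x ≈ 25 in³

Decompose the section into non-overlapping parts with the origin at the bottom-left of its bounding rectangle.
Rectangular body: 3.4 × 5.6, A = 19.04 in², y = 2.8 in, Ī = 49.76 in⁴.
Semicircular cap: semicircle r = 1.7, A = 4.54 in², y = 6.322 in, Ī = 0.9167 in⁴.
Centroid: ȳ = ΣA·y / ΣA = 3.478 in.
Transfer each piece to the horizontal centroidal axis using Ī + A·d² with d = y − 3.478:
  rectangular body: d = -0.678 in → contributes +58.51 in⁴
  semicircular cap: d = 2.844 in → contributes +37.62 in⁴
Total I = 96.13 in⁴.
Extreme fibre distance c = 3.822 in; S = I/c = 25.15 in³.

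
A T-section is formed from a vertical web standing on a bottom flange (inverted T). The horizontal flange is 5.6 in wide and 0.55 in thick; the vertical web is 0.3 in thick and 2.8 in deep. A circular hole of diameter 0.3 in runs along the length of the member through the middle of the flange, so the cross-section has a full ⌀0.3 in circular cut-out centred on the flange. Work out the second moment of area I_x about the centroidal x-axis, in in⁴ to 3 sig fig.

I_x ≈ 2.47 in⁴

Decompose the section into non-overlapping parts with the origin at the bottom-left of its bounding rectangle.
Flange: 5.6 × 0.55, A = 3.08 in², y = 0.275 in, Ī = 0.077642 in⁴.
Web: 0.3 × 2.8, A = 0.84 in², y = 1.95 in, Ī = 0.5488 in⁴.
Hole (subtracted): ⌀0.3, A = 0.070686 in², y = 0.275 in, Ī = 0.00039761 in⁴.
Centroid: ȳ = ΣA·y / ΣA = 0.64052 in.
Transfer each piece to the centroidal x-axis using Ī + A·d² with d = y − 0.64052:
  flange: d = -0.36552 in → contributes +0.48914 in⁴
  web: d = 1.3095 in → contributes +1.9892 in⁴
  hole: d = -0.36552 in → contributes −0.0098416 in⁴
Total I = 2.4685 in⁴.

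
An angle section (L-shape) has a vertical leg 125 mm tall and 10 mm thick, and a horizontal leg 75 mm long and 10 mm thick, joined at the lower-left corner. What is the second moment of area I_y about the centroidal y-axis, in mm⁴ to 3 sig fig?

Break the section into simple shapes (no overlaps), measuring from the bottom-left corner of the bounding box.
Vertical leg: 10 × 125, A = 1 250 mm², x = 5 mm, Ī = 10 417 mm⁴.
Horizontal leg (remainder): 65 × 10, A = 650 mm², x = 42.5 mm, Ī = 228 854 mm⁴.
Centroid: x̄ = ΣA·x / ΣA = 17.829 mm.
Transfer each piece to the centroidal y-axis using Ī + A·d² with d = x − 17.829:
  vertical leg: d = -12.829 mm → contributes +216 144 mm⁴
  horizontal leg (remainder): d = 24.671 mm → contributes +624 484 mm⁴
Total I = 840 628 mm⁴.

I_y ≈ 8.41 × 10⁵ mm⁴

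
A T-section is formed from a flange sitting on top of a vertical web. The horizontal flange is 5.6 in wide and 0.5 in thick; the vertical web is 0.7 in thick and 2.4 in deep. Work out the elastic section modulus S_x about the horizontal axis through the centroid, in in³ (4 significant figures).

Decompose the section into non-overlapping parts with the origin at the bottom-left of its bounding rectangle.
Flange: 5.6 × 0.5, A = 2.8 in², y = 2.65 in, Ī = 0.0583333 in⁴.
Web: 0.7 × 2.4, A = 1.68 in², y = 1.2 in, Ī = 0.8064 in⁴.
Centroid: ȳ = ΣA·y / ΣA = 2.10625 in.
Transfer each piece to the horizontal axis through the centroid using Ī + A·d² with d = y − 2.10625:
  flange: d = 0.54375 in → contributes +0.886193 in⁴
  web: d = -0.90625 in → contributes +2.18617 in⁴
Total I = 3.07236 in⁴.
Extreme fibre distance c = 2.10625 in; S = I/c = 1.45869 in³.

S_x ≈ 1.459 in³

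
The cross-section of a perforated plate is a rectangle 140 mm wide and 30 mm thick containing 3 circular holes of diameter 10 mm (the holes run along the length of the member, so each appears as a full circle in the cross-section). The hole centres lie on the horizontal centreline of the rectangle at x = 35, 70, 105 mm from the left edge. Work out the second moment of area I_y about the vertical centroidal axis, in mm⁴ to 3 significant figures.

I_y ≈ 6.67 × 10⁶ mm⁴

Split into non-overlapping primitives; take the origin at the lower-left of the bounding box.
Plate: 140 × 30, A = 4 200 mm², x = 70 mm, Ī = 6 860 000 mm⁴.
Hole 1 (subtracted): ⌀10, A = 78.54 mm², x = 35 mm, Ī = 490.87 mm⁴.
Hole 2 (subtracted): ⌀10, A = 78.54 mm², x = 70 mm, Ī = 490.87 mm⁴.
Hole 3 (subtracted): ⌀10, A = 78.54 mm², x = 105 mm, Ī = 490.87 mm⁴.
By symmetry the centroid is at mid-width, x̄ = 70 mm.
Transfer each piece to the vertical centroidal axis using Ī + A·d² with d = x − 70:
  plate: d = 0 mm → contributes +6 860 000 mm⁴
  hole 1: d = -35 mm → contributes −96 702 mm⁴
  hole 2: d = 0 mm → contributes −490.87 mm⁴
  hole 3: d = 35 mm → contributes −96 702 mm⁴
Total I = 6 666 105 mm⁴.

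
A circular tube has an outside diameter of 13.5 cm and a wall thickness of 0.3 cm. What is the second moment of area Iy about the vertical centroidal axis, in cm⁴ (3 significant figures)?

Iy ≈ 271 cm⁴

Break the section into simple shapes (no overlaps), measuring from the bottom-left corner of the bounding box.
Outer circle: ⌀13.5, A = 143.14 cm², x = 6.75 cm, Ī = 1630.4 cm⁴.
Bore (subtracted): ⌀12.9, A = 130.7 cm², x = 6.75 cm, Ī = 1359.3 cm⁴.
By symmetry the centroid is at mid-width, x̄ = 6.75 cm.
All pieces are centred on the vertical centroidal axis, so I = ΣĪ (holes subtracted) = 271.1 cm⁴.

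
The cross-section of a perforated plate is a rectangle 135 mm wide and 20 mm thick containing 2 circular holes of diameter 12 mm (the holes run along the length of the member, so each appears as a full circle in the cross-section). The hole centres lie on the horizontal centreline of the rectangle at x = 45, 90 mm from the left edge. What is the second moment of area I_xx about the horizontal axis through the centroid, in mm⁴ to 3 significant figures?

Decompose the section into non-overlapping parts with the origin at the bottom-left of its bounding rectangle.
Plate: 135 × 20, A = 2 700 mm², y = 10 mm, Ī = 90 000 mm⁴.
Hole 1 (subtracted): ⌀12, A = 113.1 mm², y = 10 mm, Ī = 1017.9 mm⁴.
Hole 2 (subtracted): ⌀12, A = 113.1 mm², y = 10 mm, Ī = 1017.9 mm⁴.
By symmetry the centroid is at mid-height, ȳ = 10 mm.
All pieces are centred on the horizontal axis through the centroid, so I = ΣĪ (holes subtracted) = 87 964 mm⁴.

I_xx ≈ 8.80 × 10⁴ mm⁴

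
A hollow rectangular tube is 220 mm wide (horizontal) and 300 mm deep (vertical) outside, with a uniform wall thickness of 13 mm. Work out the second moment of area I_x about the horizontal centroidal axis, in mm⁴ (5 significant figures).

I_x ≈ 1.6244 × 10⁸ mm⁴

Treat the section as a set of non-overlapping primitives; coordinates are from the bounding-box lower-left.
Outer rectangle: 220 × 300, A = 66 000 mm², y = 150 mm, Ī = 495 000 000 mm⁴.
Inner void (subtracted): 194 × 274, A = 53 156 mm², y = 150 mm, Ī = 332 561 655 mm⁴.
By symmetry the centroid is at mid-height, ȳ = 150 mm.
All pieces are centred on the horizontal centroidal axis, so I = ΣĪ (holes subtracted) = 162 438 345 mm⁴.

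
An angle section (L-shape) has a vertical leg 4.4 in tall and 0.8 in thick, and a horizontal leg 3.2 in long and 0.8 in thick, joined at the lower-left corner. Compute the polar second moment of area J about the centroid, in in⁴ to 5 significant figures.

J ≈ 14.096 in⁴

Treat the section as a set of non-overlapping primitives; coordinates are from the bounding-box lower-left.
Vertical leg: 0.8 × 4.4, A = 3.52 in², y = 2.2 in, Ī = 5.678933 in⁴.
Horizontal leg (remainder): 2.4 × 0.8, A = 1.92 in², y = 0.4 in, Ī = 0.1024 in⁴.
Centroid: ȳ = ΣA·y / ΣA = 1.564706 in.
Transfer each piece to the centroidal x-axis using Ī + A·d² with d = y − 1.564706:
  vertical leg: d = 0.6352941 in → contributes +7.0996 in⁴
  horizontal leg (remainder): d = -1.164706 in → contributes +2.706956 in⁴
Total I = 9.806557 in⁴.
For the y-axis: x̄ = 0.9647059 in.
Repeating about the centroidal y-axis gives I_y = 4.289757 in⁴.
Polar second moment: J = I_x + I_y = 14.09631 in⁴.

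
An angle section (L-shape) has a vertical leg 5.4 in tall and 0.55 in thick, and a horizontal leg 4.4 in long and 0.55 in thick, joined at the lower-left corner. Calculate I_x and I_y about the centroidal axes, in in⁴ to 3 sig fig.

Treat the section as a set of non-overlapping primitives; coordinates are from the bounding-box lower-left.
Vertical leg: 0.55 × 5.4, A = 2.97 in², y = 2.7 in, Ī = 7.2171 in⁴.
Horizontal leg (remainder): 3.85 × 0.55, A = 2.1175 in², y = 0.275 in, Ī = 0.053379 in⁴.
Centroid: ȳ = ΣA·y / ΣA = 1.6907 in.
Transfer each piece to the centroidal x-axis using Ī + A·d² with d = y − 1.6907:
  vertical leg: d = 1.0093 in → contributes +10.243 in⁴
  horizontal leg (remainder): d = -1.4157 in → contributes +4.2971 in⁴
Total I = 14.54 in⁴.
For the y-axis: x̄ = 1.1907 in.
Repeating about the centroidal y-axis gives I_y = 8.6734 in⁴.

I_x ≈ 14.5 in⁴, I_y ≈ 8.67 in⁴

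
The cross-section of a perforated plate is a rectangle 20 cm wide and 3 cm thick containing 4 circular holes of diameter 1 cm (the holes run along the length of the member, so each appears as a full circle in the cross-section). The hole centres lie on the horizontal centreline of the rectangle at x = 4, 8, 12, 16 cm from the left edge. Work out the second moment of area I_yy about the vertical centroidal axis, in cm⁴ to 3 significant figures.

I_yy ≈ 1940 cm⁴

Split into non-overlapping primitives; take the origin at the lower-left of the bounding box.
Plate: 20 × 3, A = 60 cm², x = 10 cm, Ī = 2 000 cm⁴.
Hole 1 (subtracted): ⌀1, A = 0.7854 cm², x = 4 cm, Ī = 0.049087 cm⁴.
Hole 2 (subtracted): ⌀1, A = 0.7854 cm², x = 8 cm, Ī = 0.049087 cm⁴.
Hole 3 (subtracted): ⌀1, A = 0.7854 cm², x = 12 cm, Ī = 0.049087 cm⁴.
Hole 4 (subtracted): ⌀1, A = 0.7854 cm², x = 16 cm, Ī = 0.049087 cm⁴.
By symmetry the centroid is at mid-width, x̄ = 10 cm.
Transfer each piece to the vertical centroidal axis using Ī + A·d² with d = x − 10:
  plate: d = 0 cm → contributes +2 000 cm⁴
  hole 1: d = -6 cm → contributes −28.323 cm⁴
  hole 2: d = -2 cm → contributes −3.1907 cm⁴
  hole 3: d = 2 cm → contributes −3.1907 cm⁴
  hole 4: d = 6 cm → contributes −28.323 cm⁴
Total I = 1 937 cm⁴.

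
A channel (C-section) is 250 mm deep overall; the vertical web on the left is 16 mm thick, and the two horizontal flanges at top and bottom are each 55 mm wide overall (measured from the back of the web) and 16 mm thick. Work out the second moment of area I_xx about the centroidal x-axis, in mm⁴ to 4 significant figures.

Decompose the section into non-overlapping parts with the origin at the bottom-left of its bounding rectangle.
Web: 16 × 250, A = 4 000 mm², y = 125 mm, Ī = 20 833 333 mm⁴.
Top flange (beyond web): 39 × 16, A = 624 mm², y = 242 mm, Ī = 13 312 mm⁴.
Bottom flange (beyond web): 39 × 16, A = 624 mm², y = 8 mm, Ī = 13 312 mm⁴.
By symmetry the centroid is at mid-height, ȳ = 125 mm.
Transfer each piece to the centroidal x-axis using Ī + A·d² with d = y − 125:
  web: d = 0 mm → contributes +20 833 333 mm⁴
  top flange (beyond web): d = 117 mm → contributes +8 555 248 mm⁴
  bottom flange (beyond web): d = -117 mm → contributes +8 555 248 mm⁴
Total I = 37 943 829 mm⁴.

I_xx ≈ 3.794 × 10⁷ mm⁴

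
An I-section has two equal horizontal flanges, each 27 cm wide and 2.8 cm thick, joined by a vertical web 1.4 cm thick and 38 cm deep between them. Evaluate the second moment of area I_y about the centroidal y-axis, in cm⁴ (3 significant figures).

Treat the section as a set of non-overlapping primitives; coordinates are from the bounding-box lower-left.
Bottom flange: 27 × 2.8, A = 75.6 cm², x = 13.5 cm, Ī = 4592.7 cm⁴.
Web: 1.4 × 38, A = 53.2 cm², x = 13.5 cm, Ī = 8.6893 cm⁴.
Top flange: 27 × 2.8, A = 75.6 cm², x = 13.5 cm, Ī = 4592.7 cm⁴.
By symmetry the centroid is at mid-width, x̄ = 13.5 cm.
All pieces are centred on the centroidal y-axis, so I = ΣĪ = 9194.1 cm⁴.

I_y ≈ 9190 cm⁴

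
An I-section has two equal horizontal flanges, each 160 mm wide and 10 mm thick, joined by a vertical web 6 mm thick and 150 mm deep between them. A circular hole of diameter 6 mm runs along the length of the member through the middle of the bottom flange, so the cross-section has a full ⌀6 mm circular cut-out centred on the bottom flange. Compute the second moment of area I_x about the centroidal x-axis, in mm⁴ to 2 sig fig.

I_x ≈ 2.2 × 10⁷ mm⁴

Treat the section as a set of non-overlapping primitives; coordinates are from the bounding-box lower-left.
Bottom flange: 160 × 10, A = 1 600 mm², y = 5 mm, Ī = 13 333 mm⁴.
Web: 6 × 150, A = 900 mm², y = 85 mm, Ī = 1 687 500 mm⁴.
Top flange: 160 × 10, A = 1 600 mm², y = 165 mm, Ī = 13 333 mm⁴.
Hole (subtracted): ⌀6, A = 28.27 mm², y = 5 mm, Ī = 63.62 mm⁴.
Centroid: ȳ = ΣA·y / ΣA = 85.56 mm.
Transfer each piece to the centroidal x-axis using Ī + A·d² with d = y − 85.56:
  bottom flange: d = -80.56 mm → contributes +10 396 042 mm⁴
  web: d = -0.5555 mm → contributes +1 687 778 mm⁴
  top flange: d = 79.44 mm → contributes +10 111 613 mm⁴
  hole: d = -80.56 mm → contributes −183 541 mm⁴
Total I = 22 011 891 mm⁴.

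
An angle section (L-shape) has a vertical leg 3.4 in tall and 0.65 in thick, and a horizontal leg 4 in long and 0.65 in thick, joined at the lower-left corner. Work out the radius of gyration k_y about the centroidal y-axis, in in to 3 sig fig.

k_y ≈ 1.22 in

Decompose the section into non-overlapping parts with the origin at the bottom-left of its bounding rectangle.
Vertical leg: 0.65 × 3.4, A = 2.21 in², x = 0.325 in, Ī = 0.07781 in⁴.
Horizontal leg (remainder): 3.35 × 0.65, A = 2.1775 in², x = 2.325 in, Ī = 2.0364 in⁴.
Centroid: x̄ = ΣA·x / ΣA = 1.3176 in.
Transfer each piece to the centroidal y-axis using Ī + A·d² with d = x − 1.3176:
  vertical leg: d = -0.99259 in → contributes +2.2552 in⁴
  horizontal leg (remainder): d = 1.0074 in → contributes +4.2463 in⁴
Total I = 6.5015 in⁴.
Radius of gyration: k = √(I/A) = √(6.5015 / 4.3875) = 1.2173 in.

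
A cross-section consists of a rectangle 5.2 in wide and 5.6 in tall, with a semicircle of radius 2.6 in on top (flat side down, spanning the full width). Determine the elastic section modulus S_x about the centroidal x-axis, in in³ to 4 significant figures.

Treat the section as a set of non-overlapping primitives; coordinates are from the bounding-box lower-left.
Rectangular body: 5.2 × 5.6, A = 29.12 in², y = 2.8 in, Ī = 76.1003 in⁴.
Semicircular cap: semicircle r = 2.6, A = 10.6186 in², y = 6.70347 in, Ī = 5.01563 in⁴.
Centroid: ȳ = ΣA·y / ΣA = 3.84305 in.
Transfer each piece to the centroidal x-axis using Ī + A·d² with d = y − 3.84305:
  rectangular body: d = -1.04305 in → contributes +107.782 in⁴
  semicircular cap: d = 2.86042 in → contributes +91.8971 in⁴
Total I = 199.679 in⁴.
Extreme fibre distance c = 4.35695 in; S = I/c = 45.8299 in³.

S_x ≈ 45.83 in³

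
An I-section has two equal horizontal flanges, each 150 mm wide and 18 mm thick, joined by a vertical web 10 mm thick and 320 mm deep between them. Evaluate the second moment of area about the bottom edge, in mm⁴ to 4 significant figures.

I_base ≈ 4.542 × 10⁸ mm⁴

Break the section into simple shapes (no overlaps), measuring from the bottom-left corner of the bounding box.
Bottom flange: 150 × 18, A = 2 700 mm², y = 9 mm, Ī = 72 900 mm⁴.
Web: 10 × 320, A = 3 200 mm², y = 178 mm, Ī = 27 306 667 mm⁴.
Top flange: 150 × 18, A = 2 700 mm², y = 347 mm, Ī = 72 900 mm⁴.
Transfer each piece to a horizontal axis along the bottom face using Ī + A·d² with d = y − 0:
  bottom flange: d = 9 mm → contributes +291 600 mm⁴
  web: d = 178 mm → contributes +128 695 467 mm⁴
  top flange: d = 347 mm → contributes +325 177 200 mm⁴
Total I = 454 164 267 mm⁴.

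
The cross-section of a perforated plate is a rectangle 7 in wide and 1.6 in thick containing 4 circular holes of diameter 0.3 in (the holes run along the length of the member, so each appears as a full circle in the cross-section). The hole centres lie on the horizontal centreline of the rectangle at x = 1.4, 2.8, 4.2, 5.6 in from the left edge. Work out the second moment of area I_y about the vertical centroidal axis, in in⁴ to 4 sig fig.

Decompose the section into non-overlapping parts with the origin at the bottom-left of its bounding rectangle.
Plate: 7 × 1.6, A = 11.2 in², x = 3.5 in, Ī = 45.7333 in⁴.
Hole 1 (subtracted): ⌀0.3, A = 0.0706858 in², x = 1.4 in, Ī = 0.000397608 in⁴.
Hole 2 (subtracted): ⌀0.3, A = 0.0706858 in², x = 2.8 in, Ī = 0.000397608 in⁴.
Hole 3 (subtracted): ⌀0.3, A = 0.0706858 in², x = 4.2 in, Ī = 0.000397608 in⁴.
Hole 4 (subtracted): ⌀0.3, A = 0.0706858 in², x = 5.6 in, Ī = 0.000397608 in⁴.
By symmetry the centroid is at mid-width, x̄ = 3.5 in.
Transfer each piece to the vertical centroidal axis using Ī + A·d² with d = x − 3.5:
  plate: d = 0 in → contributes +45.7333 in⁴
  hole 1: d = -2.1 in → contributes −0.312122 in⁴
  hole 2: d = -0.7 in → contributes −0.0350337 in⁴
  hole 3: d = 0.7 in → contributes −0.0350337 in⁴
  hole 4: d = 2.1 in → contributes −0.312122 in⁴
Total I = 45.039 in⁴.

I_y ≈ 45.04 in⁴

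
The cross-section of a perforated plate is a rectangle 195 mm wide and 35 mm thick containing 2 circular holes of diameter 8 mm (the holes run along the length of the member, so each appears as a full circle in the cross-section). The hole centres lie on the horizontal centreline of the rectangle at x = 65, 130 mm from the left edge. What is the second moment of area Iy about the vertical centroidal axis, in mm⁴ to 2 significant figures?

Break the section into simple shapes (no overlaps), measuring from the bottom-left corner of the bounding box.
Plate: 195 × 35, A = 6 825 mm², x = 97.5 mm, Ī = 21 626 719 mm⁴.
Hole 1 (subtracted): ⌀8, A = 50.27 mm², x = 65 mm, Ī = 201.1 mm⁴.
Hole 2 (subtracted): ⌀8, A = 50.27 mm², x = 130 mm, Ī = 201.1 mm⁴.
By symmetry the centroid is at mid-width, x̄ = 97.5 mm.
Transfer each piece to the vertical centroidal axis using Ī + A·d² with d = x − 97.5:
  plate: d = 0 mm → contributes +21 626 719 mm⁴
  hole 1: d = -32.5 mm → contributes −53 294 mm⁴
  hole 2: d = 32.5 mm → contributes −53 294 mm⁴
Total I = 21 520 131 mm⁴.

Iy ≈ 2.2 × 10⁷ mm⁴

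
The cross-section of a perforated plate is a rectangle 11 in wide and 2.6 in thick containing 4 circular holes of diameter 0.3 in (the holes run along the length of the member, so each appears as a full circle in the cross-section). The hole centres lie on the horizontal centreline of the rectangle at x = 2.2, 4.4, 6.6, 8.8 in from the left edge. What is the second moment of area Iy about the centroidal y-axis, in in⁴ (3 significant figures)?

Iy ≈ 287 in⁴

Decompose the section into non-overlapping parts with the origin at the bottom-left of its bounding rectangle.
Plate: 11 × 2.6, A = 28.6 in², x = 5.5 in, Ī = 288.38 in⁴.
Hole 1 (subtracted): ⌀0.3, A = 0.070686 in², x = 2.2 in, Ī = 0.00039761 in⁴.
Hole 2 (subtracted): ⌀0.3, A = 0.070686 in², x = 4.4 in, Ī = 0.00039761 in⁴.
Hole 3 (subtracted): ⌀0.3, A = 0.070686 in², x = 6.6 in, Ī = 0.00039761 in⁴.
Hole 4 (subtracted): ⌀0.3, A = 0.070686 in², x = 8.8 in, Ī = 0.00039761 in⁴.
By symmetry the centroid is at mid-width, x̄ = 5.5 in.
Transfer each piece to the centroidal y-axis using Ī + A·d² with d = x − 5.5:
  plate: d = 0 in → contributes +288.38 in⁴
  hole 1: d = -3.3 in → contributes −0.77017 in⁴
  hole 2: d = -1.1 in → contributes −0.085927 in⁴
  hole 3: d = 1.1 in → contributes −0.085927 in⁴
  hole 4: d = 3.3 in → contributes −0.77017 in⁴
Total I = 286.67 in⁴.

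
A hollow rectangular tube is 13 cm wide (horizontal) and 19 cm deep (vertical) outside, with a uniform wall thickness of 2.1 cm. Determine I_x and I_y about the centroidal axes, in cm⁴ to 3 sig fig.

I_x ≈ 5050 cm⁴, I_y ≈ 2640 cm⁴

Decompose the section into non-overlapping parts with the origin at the bottom-left of its bounding rectangle.
Outer rectangle: 13 × 19, A = 247 cm², y = 9.5 cm, Ī = 7430.6 cm⁴.
Inner void (subtracted): 8.8 × 14.8, A = 130.24 cm², y = 9.5 cm, Ī = 2377.3 cm⁴.
By symmetry the centroid is at mid-height, ȳ = 9.5 cm.
All pieces are centred on the centroidal x-axis, so I = ΣĪ (holes subtracted) = 5053.3 cm⁴.
Repeating about the centroidal y-axis gives I_y = 2638.1 cm⁴.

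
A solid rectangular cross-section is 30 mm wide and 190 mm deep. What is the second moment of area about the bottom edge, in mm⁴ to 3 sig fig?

The section: 30 × 190, A = 5 700 mm², y = 95 mm, Ī = 17 147 500 mm⁴.
Transfer it to the bottom edge using Ī + A·d² with d = y − 0:
  the section: d = 95 mm → contributes +68 590 000 mm⁴
Total I = 68 590 000 mm⁴.

I_base ≈ 6.86 × 10⁷ mm⁴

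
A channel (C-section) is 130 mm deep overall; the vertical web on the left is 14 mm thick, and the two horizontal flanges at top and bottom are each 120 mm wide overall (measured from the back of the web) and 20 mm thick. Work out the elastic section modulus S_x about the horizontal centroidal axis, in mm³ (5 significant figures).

S_x ≈ 2.3893 × 10⁵ mm³

Decompose the section into non-overlapping parts with the origin at the bottom-left of its bounding rectangle.
Web: 14 × 130, A = 1 820 mm², y = 65 mm, Ī = 2 563 167 mm⁴.
Top flange (beyond web): 106 × 20, A = 2 120 mm², y = 120 mm, Ī = 70666.67 mm⁴.
Bottom flange (beyond web): 106 × 20, A = 2 120 mm², y = 10 mm, Ī = 70666.67 mm⁴.
By symmetry the centroid is at mid-height, ȳ = 65 mm.
Transfer each piece to the horizontal centroidal axis using Ī + A·d² with d = y − 65:
  web: d = 0 mm → contributes +2 563 167 mm⁴
  top flange (beyond web): d = 55 mm → contributes +6 483 667 mm⁴
  bottom flange (beyond web): d = -55 mm → contributes +6 483 667 mm⁴
Total I = 15 530 500 mm⁴.
Extreme fibre distance c = 65 mm; S = I/c = 238930.8 mm³.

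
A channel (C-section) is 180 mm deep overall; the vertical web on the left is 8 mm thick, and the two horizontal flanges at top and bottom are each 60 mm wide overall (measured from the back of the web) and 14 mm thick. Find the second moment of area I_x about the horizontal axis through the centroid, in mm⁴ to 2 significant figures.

I_x ≈ 1.4 × 10⁷ mm⁴

Treat the section as a set of non-overlapping primitives; coordinates are from the bounding-box lower-left.
Web: 8 × 180, A = 1 440 mm², y = 90 mm, Ī = 3 888 000 mm⁴.
Top flange (beyond web): 52 × 14, A = 728 mm², y = 173 mm, Ī = 11 891 mm⁴.
Bottom flange (beyond web): 52 × 14, A = 728 mm², y = 7 mm, Ī = 11 891 mm⁴.
By symmetry the centroid is at mid-height, ȳ = 90 mm.
Transfer each piece to the horizontal axis through the centroid using Ī + A·d² with d = y − 90:
  web: d = 0 mm → contributes +3 888 000 mm⁴
  top flange (beyond web): d = 83 mm → contributes +5 027 083 mm⁴
  bottom flange (beyond web): d = -83 mm → contributes +5 027 083 mm⁴
Total I = 13 942 165 mm⁴.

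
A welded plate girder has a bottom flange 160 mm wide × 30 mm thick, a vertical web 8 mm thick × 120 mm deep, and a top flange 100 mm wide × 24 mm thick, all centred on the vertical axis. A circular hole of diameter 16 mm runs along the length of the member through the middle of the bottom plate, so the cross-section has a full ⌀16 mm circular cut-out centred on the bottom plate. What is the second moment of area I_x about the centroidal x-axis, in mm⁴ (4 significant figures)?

Break the section into simple shapes (no overlaps), measuring from the bottom-left corner of the bounding box.
Bottom plate: 160 × 30, A = 4 800 mm², y = 15 mm, Ī = 360 000 mm⁴.
Web plate: 8 × 120, A = 960 mm², y = 90 mm, Ī = 1 152 000 mm⁴.
Top plate: 100 × 24, A = 2 400 mm², y = 162 mm, Ī = 115 200 mm⁴.
Hole (subtracted): ⌀16, A = 201.062 mm², y = 15 mm, Ī = 3216.99 mm⁴.
Centroid: ȳ = ΣA·y / ΣA = 68.374 mm.
Transfer each piece to the centroidal x-axis using Ī + A·d² with d = y − 68.374:
  bottom plate: d = -53.374 mm → contributes +14 034 139 mm⁴
  web plate: d = 21.626 mm → contributes +1 600 978 mm⁴
  top plate: d = 93.626 mm → contributes +21 153 207 mm⁴
  hole: d = -53.374 mm → contributes −575 998 mm⁴
Total I = 36 212 327 mm⁴.

I_x ≈ 3.621 × 10⁷ mm⁴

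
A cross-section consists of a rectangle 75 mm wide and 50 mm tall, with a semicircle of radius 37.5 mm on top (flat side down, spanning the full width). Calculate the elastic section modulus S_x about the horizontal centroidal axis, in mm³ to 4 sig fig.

S_x ≈ 7.026 × 10⁴ mm³

Split into non-overlapping primitives; take the origin at the lower-left of the bounding box.
Rectangular body: 75 × 50, A = 3 750 mm², y = 25 mm, Ī = 781 250 mm⁴.
Semicircular cap: semicircle r = 37.5, A = 2208.93 mm², y = 65.9155 mm, Ī = 217 049 mm⁴.
Centroid: ȳ = ΣA·y / ΣA = 40.1671 mm.
Transfer each piece to the horizontal centroidal axis using Ī + A·d² with d = y − 40.1671:
  rectangular body: d = -15.1671 mm → contributes +1 643 900 mm⁴
  semicircular cap: d = 25.7484 mm → contributes +1 681 529 mm⁴
Total I = 3 325 430 mm⁴.
Extreme fibre distance c = 47.3329 mm; S = I/c = 70256.2 mm³.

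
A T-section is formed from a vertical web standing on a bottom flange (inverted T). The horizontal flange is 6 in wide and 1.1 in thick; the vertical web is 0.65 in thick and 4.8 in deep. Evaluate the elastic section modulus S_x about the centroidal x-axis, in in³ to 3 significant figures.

Break the section into simple shapes (no overlaps), measuring from the bottom-left corner of the bounding box.
Flange: 6 × 1.1, A = 6.6 in², y = 0.55 in, Ī = 0.6655 in⁴.
Web: 0.65 × 4.8, A = 3.12 in², y = 3.5 in, Ī = 5.9904 in⁴.
Centroid: ȳ = ΣA·y / ΣA = 1.4969 in.
Transfer each piece to the centroidal x-axis using Ī + A·d² with d = y − 1.4969:
  flange: d = -0.94691 in → contributes +6.5834 in⁴
  web: d = 2.0031 in → contributes +18.509 in⁴
Total I = 25.092 in⁴.
Extreme fibre distance c = 4.4031 in; S = I/c = 5.6988 in³.

S_x ≈ 5.70 in³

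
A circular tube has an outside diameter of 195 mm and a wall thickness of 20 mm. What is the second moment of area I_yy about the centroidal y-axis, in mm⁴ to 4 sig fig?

Break the section into simple shapes (no overlaps), measuring from the bottom-left corner of the bounding box.
Outer circle: ⌀195, A = 29864.8 mm², x = 97.5 mm, Ī = 70 975 481 mm⁴.
Bore (subtracted): ⌀155, A = 18869.2 mm², x = 97.5 mm, Ī = 28 333 269 mm⁴.
By symmetry the centroid is at mid-width, x̄ = 97.5 mm.
All pieces are centred on the centroidal y-axis, so I = ΣĪ (holes subtracted) = 42 642 212 mm⁴.

I_yy ≈ 4.264 × 10⁷ mm⁴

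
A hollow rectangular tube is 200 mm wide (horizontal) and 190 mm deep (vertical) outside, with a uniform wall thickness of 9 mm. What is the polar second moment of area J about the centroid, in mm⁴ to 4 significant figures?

Break the section into simple shapes (no overlaps), measuring from the bottom-left corner of the bounding box.
Outer rectangle: 200 × 190, A = 38 000 mm², y = 95 mm, Ī = 114 316 667 mm⁴.
Inner void (subtracted): 182 × 172, A = 31 304 mm², y = 95 mm, Ī = 77 174 795 mm⁴.
By symmetry the centroid is at mid-height, ȳ = 95 mm.
All pieces are centred on the centroidal x-axis, so I = ΣĪ (holes subtracted) = 37 141 872 mm⁴.
Repeating about the centroidal y-axis gives I_y = 40 257 192 mm⁴.
Polar second moment: J = I_x + I_y = 77 399 064 mm⁴.

J ≈ 7.740 × 10⁷ mm⁴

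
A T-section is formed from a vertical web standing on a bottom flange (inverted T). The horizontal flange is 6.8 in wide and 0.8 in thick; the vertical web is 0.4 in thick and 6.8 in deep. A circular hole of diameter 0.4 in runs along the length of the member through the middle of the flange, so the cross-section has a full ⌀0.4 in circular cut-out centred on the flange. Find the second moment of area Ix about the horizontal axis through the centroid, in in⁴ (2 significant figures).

Treat the section as a set of non-overlapping primitives; coordinates are from the bounding-box lower-left.
Flange: 6.8 × 0.8, A = 5.44 in², y = 0.4 in, Ī = 0.2901 in⁴.
Web: 0.4 × 6.8, A = 2.72 in², y = 4.2 in, Ī = 10.48 in⁴.
Hole (subtracted): ⌀0.4, A = 0.1257 in², y = 0.4 in, Ī = 0.001257 in⁴.
Centroid: ȳ = ΣA·y / ΣA = 1.686 in.
Transfer each piece to the horizontal axis through the centroid using Ī + A·d² with d = y − 1.686:
  flange: d = -1.286 in → contributes +9.293 in⁴
  web: d = 2.514 in → contributes +27.67 in⁴
  hole: d = -1.286 in → contributes −0.2092 in⁴
Total I = 36.75 in⁴.

Ix ≈ 37 in⁴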